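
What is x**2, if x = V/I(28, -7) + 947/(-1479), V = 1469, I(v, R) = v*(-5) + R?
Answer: 593855184400/5252045841 ≈ 113.07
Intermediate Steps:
I(v, R) = R - 5*v (I(v, R) = -5*v + R = R - 5*v)
x = -770620/72471 (x = 1469/(-7 - 5*28) + 947/(-1479) = 1469/(-7 - 140) + 947*(-1/1479) = 1469/(-147) - 947/1479 = 1469*(-1/147) - 947/1479 = -1469/147 - 947/1479 = -770620/72471 ≈ -10.633)
x**2 = (-770620/72471)**2 = 593855184400/5252045841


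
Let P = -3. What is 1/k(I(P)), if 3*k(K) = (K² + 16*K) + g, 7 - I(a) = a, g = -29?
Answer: 1/77 ≈ 0.012987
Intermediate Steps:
I(a) = 7 - a
k(K) = -29/3 + K²/3 + 16*K/3 (k(K) = ((K² + 16*K) - 29)/3 = (-29 + K² + 16*K)/3 = -29/3 + K²/3 + 16*K/3)
1/k(I(P)) = 1/(-29/3 + (7 - 1*(-3))²/3 + 16*(7 - 1*(-3))/3) = 1/(-29/3 + (7 + 3)²/3 + 16*(7 + 3)/3) = 1/(-29/3 + (⅓)*10² + (16/3)*10) = 1/(-29/3 + (⅓)*100 + 160/3) = 1/(-29/3 + 100/3 + 160/3) = 1/77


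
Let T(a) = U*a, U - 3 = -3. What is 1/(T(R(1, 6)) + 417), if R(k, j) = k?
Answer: 1/417 ≈ 0.0023981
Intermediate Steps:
U = 0 (U = 3 - 3 = 0)
T(a) = 0 (T(a) = 0*a = 0)
1/(T(R(1, 6)) + 417) = 1/(0 + 417) = 1/417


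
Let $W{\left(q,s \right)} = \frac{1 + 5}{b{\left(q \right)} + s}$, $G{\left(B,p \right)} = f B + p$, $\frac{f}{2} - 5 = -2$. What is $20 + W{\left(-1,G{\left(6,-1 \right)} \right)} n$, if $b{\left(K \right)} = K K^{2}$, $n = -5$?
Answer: $\frac{325}{17} \approx 19.118$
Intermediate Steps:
$f = 6$ ($f = 10 + 2 \left(-2\right) = 10 - 4 = 6$)
$G{\left(B,p \right)} = p + 6 B$ ($G{\left(B,p \right)} = 6 B + p = p + 6 B$)
$b{\left(K \right)} = K^{3}$
$W{\left(q,s \right)} = \frac{6}{s + q^{3}}$ ($W{\left(q,s \right)} = \frac{1 + 5}{q^{3} + s} = \frac{6}{s + q^{3}}$)
$20 + W{\left(-1,G{\left(6,-1 \right)} \right)} n = 20 + \frac{6}{\left(-1 + 6 \cdot 6\right) + \left(-1\right)^{3}} \left(-5\right) = 20 + \frac{6}{\left(-1 + 36\right) - 1} \left(-5\right) = 20 + \frac{6}{35 - 1} \left(-5\right) = 20 + \frac{6}{34} \left(-5\right) = 20 + 6 \cdot \frac{1}{34} \left(-5\right) = 20 + \frac{3}{17} \left(-5\right) = 20 - \frac{15}{17} = \frac{325}{17}$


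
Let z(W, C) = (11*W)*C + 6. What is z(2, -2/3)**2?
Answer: 676/9 ≈ 75.111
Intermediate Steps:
z(W, C) = 6 + 11*C*W (z(W, C) = 11*C*W + 6 = 6 + 11*C*W)
z(2, -2/3)**2 = (6 + 11*(-2/3)*2)**2 = (6 - 44/3)**2 = (-26/3)**2 = 676/9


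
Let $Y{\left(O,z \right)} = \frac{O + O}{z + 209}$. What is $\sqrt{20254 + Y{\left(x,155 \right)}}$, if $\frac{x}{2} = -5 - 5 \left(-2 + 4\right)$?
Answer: $\frac{\sqrt{167722009}}{91} \approx 142.32$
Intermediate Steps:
$x = -30$ ($x = 2 \left(-5 - 5 \left(-2 + 4\right)\right) = 2 \left(-5 - 10\right) = 2 \left(-15\right) = -30$)
$Y{\left(O,z \right)} = \frac{2 O}{209 + z}$
$\sqrt{20254 + Y{\left(x,155 \right)}} = \sqrt{20254 + 2 \left(-30\right) \frac{1}{209 + 155}} = \sqrt{20254 + 2 \left(-30\right) \frac{1}{364}} = \sqrt{20254 - \frac{15}{91}} = \sqrt{\frac{1843099}{91}} = \frac{\sqrt{167722009}}{91}$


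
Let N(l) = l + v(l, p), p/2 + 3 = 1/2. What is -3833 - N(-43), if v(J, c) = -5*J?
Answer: -4005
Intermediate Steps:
p = -5 (p = -6 + 2/2 = -6 + 2*(½) = -6 + 1 = -5)
N(l) = -4*l (N(l) = l - 5*l = -4*l)
-3833 - N(-43) = -3833 - (-4)*(-43) = -3833 - 1*172 = -3833 - 172 = -4005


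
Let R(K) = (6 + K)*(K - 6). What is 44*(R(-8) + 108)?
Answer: 5984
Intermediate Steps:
R(K) = (-6 + K)*(6 + K) (R(K) = (6 + K)*(-6 + K) = (-6 + K)*(6 + K))
44*(R(-8) + 108) = 44*((-36 + (-8)**2) + 108) = 44*((-36 + 64) + 108) = 44*(28 + 108) = 44*136 = 5984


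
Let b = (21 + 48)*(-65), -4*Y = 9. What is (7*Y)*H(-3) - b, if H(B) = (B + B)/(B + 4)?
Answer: 9159/2 ≈ 4579.5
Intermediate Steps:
H(B) = 2*B/(4 + B) (H(B) = (2*B)/(4 + B) = 2*B/(4 + B))
Y = -9/4 (Y = -1/4*9 = -9/4 ≈ -2.2500)
b = -4485 (b = 69*(-65) = -4485)
(7*Y)*H(-3) - b = (7*(-9/4))*(2*(-3)/(4 - 3)) - 1*(-4485) = -63*(-3)/(2*1) + 4485 = -63*(-3)/2 + 4485 = -63/4*(-6) + 4485 = 189/2 + 4485 = 9159/2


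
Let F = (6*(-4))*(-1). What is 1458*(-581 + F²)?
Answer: -7290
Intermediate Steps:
F = 24 (F = -24*(-1) = 24)
1458*(-581 + F²) = 1458*(-581 + 24²) = 1458*(-581 + 576) = 1458*(-5) = -7290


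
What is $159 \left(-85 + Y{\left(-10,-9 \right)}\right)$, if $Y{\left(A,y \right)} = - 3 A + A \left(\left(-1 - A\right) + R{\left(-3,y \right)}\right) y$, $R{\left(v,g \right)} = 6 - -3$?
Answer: $248835$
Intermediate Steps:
$R{\left(v,g \right)} = 9$ ($R{\left(v,g \right)} = 6 + 3 = 9$)
$Y{\left(A,y \right)} = - 3 A + A y \left(8 - A\right)$ ($Y{\left(A,y \right)} = - 3 A + A \left(\left(-1 - A\right) + 9\right) y = - 3 A + A \left(8 - A\right) y = - 3 A + A y \left(8 - A\right)$)
$159 \left(-85 + Y{\left(-10,-9 \right)}\right) = 159 \left(-85 - 10 \left(-3 + 8 \left(-9\right) - \left(-10\right) \left(-9\right)\right)\right) = 159 \left(-85 - 10 \left(-3 - 72 - 90\right)\right) = 159 \left(-85 - -1650\right) = 159 \left(-85 + 1650\right) = 159 \cdot 1565 = 248835$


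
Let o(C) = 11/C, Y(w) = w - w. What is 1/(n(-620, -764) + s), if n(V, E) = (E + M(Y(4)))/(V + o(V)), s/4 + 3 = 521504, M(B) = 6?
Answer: 384411/801883353604 ≈ 4.7939e-7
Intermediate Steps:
Y(w) = 0
s = 2086004 (s = -12 + 4*521504 = -12 + 2086016 = 2086004)
n(V, E) = (6 + E)/(V + 11/V) (n(V, E) = (E + 6)/(V + 11/V) = (6 + E)/(V + 11/V))
1/(n(-620, -764) + s) = 1/(-620*(6 - 764)/(11 + (-620)²) + 2086004) = 1/(-620*(-758)/(11 + 384400) + 2086004) = 1/(-620*(-758)/384411 + 2086004) = 1/(-620*1/384411*(-758) + 2086004) = 1/(469960/384411 + 2086004) = 1/(801883353604/384411) = 384411/801883353604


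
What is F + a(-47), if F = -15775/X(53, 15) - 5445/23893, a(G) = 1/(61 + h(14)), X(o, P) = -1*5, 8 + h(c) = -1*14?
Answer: 2939725723/931827 ≈ 3154.8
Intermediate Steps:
h(c) = -22 (h(c) = -8 - 1*14 = -8 - 14 = -22)
X(o, P) = -5
a(G) = 1/39 (a(G) = 1/(61 - 22) = 1/39)
F = 75376970/23893 (F = -15775/(-5) - 5445/23893 = -15775*(-⅕) - 5445*1/23893 = 3155 - 5445/23893 = 75376970/23893 ≈ 3154.8)
F + a(-47) = 75376970/23893 + 1/39 = 2939725723/931827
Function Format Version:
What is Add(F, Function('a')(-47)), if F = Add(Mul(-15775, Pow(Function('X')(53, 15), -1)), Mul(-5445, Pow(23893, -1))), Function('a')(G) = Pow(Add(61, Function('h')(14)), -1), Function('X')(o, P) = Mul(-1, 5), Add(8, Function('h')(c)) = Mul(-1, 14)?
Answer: Rational(2939725723, 931827) ≈ 3154.8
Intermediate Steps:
Function('h')(c) = -22 (Function('h')(c) = Add(-8, Mul(-1, 14)) = Add(-8, -14) = -22)
Function('X')(o, P) = -5
Function('a')(G) = Rational(1, 39) (Function('a')(G) = Pow(Add(61, -22), -1) = Pow(39, -1) = Rational(1, 39))
F = Rational(75376970, 23893) (F = Add(Mul(-15775, Pow(-5, -1)), Mul(-5445, Pow(23893, -1))) = Add(Mul(-15775, Rational(-1, 5)), Mul(-5445, Rational(1, 23893))) = Add(3155, Rational(-5445, 23893)) = Rational(75376970, 23893) ≈ 3154.8)
Add(F, Function('a')(-47)) = Add(Rational(75376970, 23893), Rational(1, 39)) = Rational(2939725723, 931827)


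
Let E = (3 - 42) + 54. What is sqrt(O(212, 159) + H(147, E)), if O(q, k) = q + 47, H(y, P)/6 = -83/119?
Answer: sqrt(3608437)/119 ≈ 15.963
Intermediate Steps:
E = 15 (E = -39 + 54 = 15)
H(y, P) = -498/119 (H(y, P) = 6*(-83/119) = -498/119)
O(q, k) = 47 + q
sqrt(O(212, 159) + H(147, E)) = sqrt((47 + 212) - 498/119) = sqrt(259 - 498/119) = sqrt(30323/119) = sqrt(3608437)/119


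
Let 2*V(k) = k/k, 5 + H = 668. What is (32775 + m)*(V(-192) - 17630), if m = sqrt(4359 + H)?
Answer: -1155613725/2 - 317331*sqrt(62)/2 ≈ -5.7906e+8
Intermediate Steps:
H = 663 (H = -5 + 668 = 663)
V(k) = 1/2 (V(k) = (k/k)/2 = (1/2)*1 = 1/2)
m = 9*sqrt(62) (m = sqrt(4359 + 663) = sqrt(5022) = 9*sqrt(62) ≈ 70.866)
(32775 + m)*(V(-192) - 17630) = (32775 + 9*sqrt(62))*(1/2 - 17630) = (32775 + 9*sqrt(62))*(-35259/2) = -1155613725/2 - 317331*sqrt(62)/2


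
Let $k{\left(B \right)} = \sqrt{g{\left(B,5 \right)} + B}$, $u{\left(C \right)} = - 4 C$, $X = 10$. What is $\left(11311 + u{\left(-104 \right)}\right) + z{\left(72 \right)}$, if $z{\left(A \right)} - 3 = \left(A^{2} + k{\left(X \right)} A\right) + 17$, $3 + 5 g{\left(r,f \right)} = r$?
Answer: $16931 + \frac{72 \sqrt{285}}{5} \approx 17174.0$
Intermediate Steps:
$g{\left(r,f \right)} = - \frac{3}{5} + \frac{r}{5}$
$k{\left(B \right)} = \sqrt{- \frac{3}{5} + \frac{6 B}{5}}$ ($k{\left(B \right)} = \sqrt{\left(- \frac{3}{5} + \frac{B}{5}\right) + B} = \sqrt{- \frac{3}{5} + \frac{6 B}{5}}$)
$z{\left(A \right)} = 20 + A^{2} + \frac{A \sqrt{285}}{5}$ ($z{\left(A \right)} = 3 + \left(\left(A^{2} + \frac{\sqrt{-15 + 30 \cdot 10}}{5} A\right) + 17\right) = 3 + \left(\left(A^{2} + \frac{\sqrt{-15 + 300}}{5} A\right) + 17\right) = 3 + \left(\left(A^{2} + \frac{\sqrt{285}}{5} A\right) + 17\right) = 3 + \left(\left(A^{2} + \frac{A \sqrt{285}}{5}\right) + 17\right) = 3 + \left(17 + A^{2} + \frac{A \sqrt{285}}{5}\right) = 20 + A^{2} + \frac{A \sqrt{285}}{5}$)
$\left(11311 + u{\left(-104 \right)}\right) + z{\left(72 \right)} = \left(11311 - -416\right) + \left(20 + 72^{2} + \frac{1}{5} \cdot 72 \sqrt{285}\right) = \left(11311 + 416\right) + \left(20 + 5184 + \frac{72 \sqrt{285}}{5}\right) = 11727 + \left(5204 + \frac{72 \sqrt{285}}{5}\right) = 16931 + \frac{72 \sqrt{285}}{5}$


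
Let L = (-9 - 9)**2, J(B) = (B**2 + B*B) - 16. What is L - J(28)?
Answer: -1228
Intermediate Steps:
J(B) = -16 + 2*B**2 (J(B) = (B**2 + B**2) - 16 = 2*B**2 - 16 = -16 + 2*B**2)
L = 324 (L = (-18)**2 = 324)
L - J(28) = 324 - (-16 + 2*28**2) = 324 - (-16 + 2*784) = 324 - (-16 + 1568) = 324 - 1*1552 = 324 - 1552 = -1228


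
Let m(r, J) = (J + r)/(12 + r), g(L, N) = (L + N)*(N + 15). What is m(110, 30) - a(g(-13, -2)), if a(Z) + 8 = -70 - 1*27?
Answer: 6475/61 ≈ 106.15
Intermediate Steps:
g(L, N) = (15 + N)*(L + N) (g(L, N) = (L + N)*(15 + N) = (15 + N)*(L + N))
a(Z) = -105 (a(Z) = -8 + (-70 - 1*27) = -8 + (-70 - 27) = -8 - 97 = -105)
m(r, J) = (J + r)/(12 + r)
m(110, 30) - a(g(-13, -2)) = (30 + 110)/(12 + 110) - 1*(-105) = 140/122 + 105 = (1/122)*140 + 105 = 70/61 + 105 = 6475/61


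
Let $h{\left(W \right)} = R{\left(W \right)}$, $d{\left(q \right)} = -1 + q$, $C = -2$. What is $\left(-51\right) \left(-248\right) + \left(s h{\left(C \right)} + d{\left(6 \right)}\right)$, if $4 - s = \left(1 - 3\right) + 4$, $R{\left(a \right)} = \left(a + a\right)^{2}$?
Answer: $12685$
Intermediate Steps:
$R{\left(a \right)} = 4 a^{2}$ ($R{\left(a \right)} = \left(2 a\right)^{2} = 4 a^{2}$)
$h{\left(W \right)} = 4 W^{2}$
$s = 2$ ($s = 4 - \left(\left(1 - 3\right) + 4\right) = 4 - \left(-2 + 4\right) = 4 - 2 = 2$)
$\left(-51\right) \left(-248\right) + \left(s h{\left(C \right)} + d{\left(6 \right)}\right) = \left(-51\right) \left(-248\right) + \left(2 \cdot 4 \left(-2\right)^{2} + \left(-1 + 6\right)\right) = 12648 + \left(2 \cdot 4 \cdot 4 + 5\right) = 12648 + \left(2 \cdot 16 + 5\right) = 12648 + \left(32 + 5\right) = 12648 + 37 = 12685$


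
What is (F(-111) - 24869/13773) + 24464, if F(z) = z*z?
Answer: 506614936/13773 ≈ 36783.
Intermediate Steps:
F(z) = z²
(F(-111) - 24869/13773) + 24464 = ((-111)² - 24869/13773) + 24464 = (12321 - 24869*1/13773) + 24464 = (12321 - 24869/13773) + 24464 = 169672264/13773 + 24464 = 506614936/13773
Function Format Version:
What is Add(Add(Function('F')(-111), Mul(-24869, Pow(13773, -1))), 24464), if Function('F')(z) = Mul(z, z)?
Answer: Rational(506614936, 13773) ≈ 36783.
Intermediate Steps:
Function('F')(z) = Pow(z, 2)
Add(Add(Function('F')(-111), Mul(-24869, Pow(13773, -1))), 24464) = Add(Add(Pow(-111, 2), Mul(-24869, Pow(13773, -1))), 24464) = Add(Add(12321, Mul(-24869, Rational(1, 13773))), 24464) = Add(Add(12321, Rational(-24869, 13773)), 24464) = Add(Rational(169672264, 13773), 24464) = Rational(506614936, 13773)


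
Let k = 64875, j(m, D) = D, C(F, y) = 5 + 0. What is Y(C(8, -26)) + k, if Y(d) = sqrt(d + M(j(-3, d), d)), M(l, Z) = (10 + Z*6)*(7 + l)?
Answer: 64875 + sqrt(485) ≈ 64897.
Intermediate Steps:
C(F, y) = 5
M(l, Z) = (7 + l)*(10 + 6*Z) (M(l, Z) = (10 + 6*Z)*(7 + l) = (7 + l)*(10 + 6*Z))
Y(d) = sqrt(70 + 6*d**2 + 53*d) (Y(d) = sqrt(d + (70 + 10*d + 42*d + 6*d*d)) = sqrt(d + (70 + 10*d + 42*d + 6*d**2)) = sqrt(d + (70 + 6*d**2 + 52*d)) = sqrt(70 + 6*d**2 + 53*d))
Y(C(8, -26)) + k = sqrt(70 + 6*5**2 + 53*5) + 64875 = sqrt(70 + 6*25 + 265) + 64875 = sqrt(70 + 150 + 265) + 64875 = sqrt(485) + 64875 = 64875 + sqrt(485)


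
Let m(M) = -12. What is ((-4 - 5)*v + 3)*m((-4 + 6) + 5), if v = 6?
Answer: 612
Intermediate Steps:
((-4 - 5)*v + 3)*m((-4 + 6) + 5) = ((-4 - 5)*6 + 3)*(-12) = (-9*6 + 3)*(-12) = (-54 + 3)*(-12) = -51*(-12) = 612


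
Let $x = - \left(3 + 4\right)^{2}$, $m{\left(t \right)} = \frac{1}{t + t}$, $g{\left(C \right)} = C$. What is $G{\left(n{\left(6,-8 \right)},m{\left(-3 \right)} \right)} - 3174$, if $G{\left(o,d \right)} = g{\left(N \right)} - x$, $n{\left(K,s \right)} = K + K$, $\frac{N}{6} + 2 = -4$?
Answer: $-3161$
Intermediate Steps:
$N = -36$ ($N = -12 + 6 \left(-4\right) = -12 - 24 = -36$)
$n{\left(K,s \right)} = 2 K$
$m{\left(t \right)} = \frac{1}{2 t}$
$x = -49$ ($x = - 7^{2} = \left(-1\right) 49 = -49$)
$G{\left(o,d \right)} = 13$ ($G{\left(o,d \right)} = -36 - -49 = -36 + 49 = 13$)
$G{\left(n{\left(6,-8 \right)},m{\left(-3 \right)} \right)} - 3174 = 13 - 3174 = -3161$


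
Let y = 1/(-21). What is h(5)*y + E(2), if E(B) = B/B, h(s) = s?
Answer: 16/21 ≈ 0.76190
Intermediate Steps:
E(B) = 1
y = -1/21 ≈ -0.047619
h(5)*y + E(2) = 5*(-1/21) + 1 = -5/21 + 1 = 16/21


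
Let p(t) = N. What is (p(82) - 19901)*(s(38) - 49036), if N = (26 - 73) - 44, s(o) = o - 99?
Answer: 981547224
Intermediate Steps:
s(o) = -99 + o
N = -91 (N = -47 - 44 = -91)
p(t) = -91
(p(82) - 19901)*(s(38) - 49036) = (-91 - 19901)*((-99 + 38) - 49036) = -19992*(-61 - 49036) = -19992*(-49097) = 981547224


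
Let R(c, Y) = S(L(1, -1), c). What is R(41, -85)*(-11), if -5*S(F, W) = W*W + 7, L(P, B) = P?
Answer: 18568/5 ≈ 3713.6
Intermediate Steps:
S(F, W) = -7/5 - W²/5 (S(F, W) = -(W*W + 7)/5 = -(W² + 7)/5 = -(7 + W²)/5 = -7/5 - W²/5)
R(c, Y) = -7/5 - c²/5
R(41, -85)*(-11) = (-7/5 - ⅕*41²)*(-11) = (-7/5 - ⅕*1681)*(-11) = (-7/5 - 1681/5)*(-11) = -1688/5*(-11) = 18568/5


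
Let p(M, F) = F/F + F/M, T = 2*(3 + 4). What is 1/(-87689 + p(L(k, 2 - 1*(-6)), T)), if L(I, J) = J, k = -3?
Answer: -4/350745 ≈ -1.1404e-5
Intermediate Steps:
T = 14 (T = 2*7 = 14)
p(M, F) = 1 + F/M
1/(-87689 + p(L(k, 2 - 1*(-6)), T)) = 1/(-87689 + (14 + (2 - 1*(-6)))/(2 - 1*(-6))) = 1/(-87689 + (14 + (2 + 6))/(2 + 6)) = 1/(-87689 + (14 + 8)/8) = 1/(-87689 + (1/8)*22) = 1/(-87689 + 11/4) = 1/(-350745/4) = -4/350745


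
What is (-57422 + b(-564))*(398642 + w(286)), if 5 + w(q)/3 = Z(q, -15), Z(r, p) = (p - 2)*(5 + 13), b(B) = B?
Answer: -23061554074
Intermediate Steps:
Z(r, p) = -36 + 18*p (Z(r, p) = (-2 + p)*18 = -36 + 18*p)
w(q) = -933 (w(q) = -15 + 3*(-36 + 18*(-15)) = -15 + 3*(-36 - 270) = -15 + 3*(-306) = -15 - 918 = -933)
(-57422 + b(-564))*(398642 + w(286)) = (-57422 - 564)*(398642 - 933) = -57986*397709 = -23061554074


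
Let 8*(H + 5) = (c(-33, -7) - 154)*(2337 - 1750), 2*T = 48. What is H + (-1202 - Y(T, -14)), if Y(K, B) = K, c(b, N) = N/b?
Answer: -3304009/264 ≈ -12515.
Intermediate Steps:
T = 24 (T = (½)*48 = 24)
H = -2980345/264 (H = -5 + ((-7/(-33) - 154)*(2337 - 1750))/8 = -5 + ((-7*(-1/33) - 154)*587)/8 = -5 + ((7/33 - 154)*587)/8 = -5 + (-5075/33*587)/8 = -5 + (⅛)*(-2979025/33) = -5 - 2979025/264 = -2980345/264 ≈ -11289.)
H + (-1202 - Y(T, -14)) = -2980345/264 + (-1202 - 1*24) = -2980345/264 + (-1202 - 24) = -2980345/264 - 1226 = -3304009/264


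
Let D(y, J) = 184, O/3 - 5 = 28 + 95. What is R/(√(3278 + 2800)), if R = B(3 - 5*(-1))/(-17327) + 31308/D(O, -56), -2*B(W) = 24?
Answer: 45206327*√6078/1614807092 ≈ 2.1825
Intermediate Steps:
B(W) = -12 (B(W) = -½*24 = -12)
O = 384 (O = 15 + 3*(28 + 95) = 15 + 3*123 = 15 + 369 = 384)
R = 135618981/797042 (R = -12/(-17327) + 31308/184 = -12*(-1/17327) + 31308*(1/184) = 12/17327 + 7827/46 = 135618981/797042 ≈ 170.15)
R/(√(3278 + 2800)) = 135618981/(797042*(√(3278 + 2800))) = 135618981/(797042*(√6078)) = 135618981*(√6078/6078)/797042 = 45206327*√6078/1614807092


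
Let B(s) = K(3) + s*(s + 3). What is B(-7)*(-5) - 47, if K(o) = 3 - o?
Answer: -187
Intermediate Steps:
B(s) = s*(3 + s) (B(s) = (3 - 1*3) + s*(s + 3) = (3 - 3) + s*(3 + s) = 0 + s*(3 + s) = s*(3 + s))
B(-7)*(-5) - 47 = -7*(3 - 7)*(-5) - 47 = -7*(-4)*(-5) - 47 = 28*(-5) - 47 = -140 - 47 = -187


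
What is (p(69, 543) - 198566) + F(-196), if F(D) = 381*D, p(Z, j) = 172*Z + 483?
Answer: -260891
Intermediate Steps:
p(Z, j) = 483 + 172*Z
(p(69, 543) - 198566) + F(-196) = ((483 + 172*69) - 198566) + 381*(-196) = ((483 + 11868) - 198566) - 74676 = (12351 - 198566) - 74676 = -186215 - 74676 = -260891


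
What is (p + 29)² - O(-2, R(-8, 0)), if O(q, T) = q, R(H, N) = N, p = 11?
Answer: 1602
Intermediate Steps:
(p + 29)² - O(-2, R(-8, 0)) = (11 + 29)² - 1*(-2) = 40² + 2 = 1600 + 2 = 1602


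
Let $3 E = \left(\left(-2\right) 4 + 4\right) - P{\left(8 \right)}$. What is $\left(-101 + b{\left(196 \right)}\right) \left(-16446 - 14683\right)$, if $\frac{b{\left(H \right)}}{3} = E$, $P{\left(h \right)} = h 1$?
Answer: $3517577$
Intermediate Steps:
$P{\left(h \right)} = h$
$E = -4$ ($E = \frac{\left(\left(-2\right) 4 + 4\right) - 8}{3} = \frac{\left(-8 + 4\right) - 8}{3} = \frac{-4 - 8}{3} = \frac{1}{3} \left(-12\right) = -4$)
$b{\left(H \right)} = -12$ ($b{\left(H \right)} = 3 \left(-4\right) = -12$)
$\left(-101 + b{\left(196 \right)}\right) \left(-16446 - 14683\right) = \left(-101 - 12\right) \left(-16446 - 14683\right) = \left(-113\right) \left(-31129\right) = 3517577$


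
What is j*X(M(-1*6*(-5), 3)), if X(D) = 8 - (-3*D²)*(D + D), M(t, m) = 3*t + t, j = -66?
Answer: -684288528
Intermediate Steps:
M(t, m) = 4*t
X(D) = 8 + 6*D³ (X(D) = 8 - (-3*D²)*2*D = 8 - (-6)*D³ = 8 + 6*D³)
j*X(M(-1*6*(-5), 3)) = -66*(8 + 6*(4*(-1*6*(-5)))³) = -66*(8 + 6*(4*(-6*(-5)))³) = -66*(8 + 6*(4*30)³) = -66*(8 + 6*120³) = -66*(8 + 6*1728000) = -66*(8 + 10368000) = -66*10368008 = -684288528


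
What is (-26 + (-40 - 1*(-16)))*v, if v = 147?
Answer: -7350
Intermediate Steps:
(-26 + (-40 - 1*(-16)))*v = (-26 + (-40 - 1*(-16)))*147 = (-26 + (-40 + 16))*147 = (-26 - 24)*147 = -50*147 = -7350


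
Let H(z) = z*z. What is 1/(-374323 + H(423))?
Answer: -1/195394 ≈ -5.1179e-6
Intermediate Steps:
H(z) = z**2
1/(-374323 + H(423)) = 1/(-374323 + 423**2) = 1/(-374323 + 178929) = 1/(-195394) = -1/195394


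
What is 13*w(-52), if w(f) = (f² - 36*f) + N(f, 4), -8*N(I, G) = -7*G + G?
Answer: 59527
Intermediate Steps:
N(I, G) = 3*G/4 (N(I, G) = -(-7*G + G)/8 = -(-3)*G/4 = 3*G/4)
w(f) = 3 + f² - 36*f (w(f) = (f² - 36*f) + (¾)*4 = (f² - 36*f) + 3 = 3 + f² - 36*f)
13*w(-52) = 13*(3 + (-52)² - 36*(-52)) = 13*(3 + 2704 + 1872) = 13*4579 = 59527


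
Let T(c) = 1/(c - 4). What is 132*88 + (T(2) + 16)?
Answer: 23263/2 ≈ 11632.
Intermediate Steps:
T(c) = 1/(-4 + c)
132*88 + (T(2) + 16) = 132*88 + (1/(-4 + 2) + 16) = 11616 + (1/(-2) + 16) = 11616 + (-½ + 16) = 11616 + 31/2 = 23263/2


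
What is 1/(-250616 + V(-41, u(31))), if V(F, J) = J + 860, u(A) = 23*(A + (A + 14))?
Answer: -1/248008 ≈ -4.0321e-6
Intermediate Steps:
u(A) = 322 + 46*A (u(A) = 23*(A + (14 + A)) = 23*(14 + 2*A) = 322 + 46*A)
V(F, J) = 860 + J
1/(-250616 + V(-41, u(31))) = 1/(-250616 + (860 + (322 + 46*31))) = 1/(-250616 + (860 + (322 + 1426))) = 1/(-250616 + (860 + 1748)) = 1/(-250616 + 2608) = 1/(-248008) = -1/248008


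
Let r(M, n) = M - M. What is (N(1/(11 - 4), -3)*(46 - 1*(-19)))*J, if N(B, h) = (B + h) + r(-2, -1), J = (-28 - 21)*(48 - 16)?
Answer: 291200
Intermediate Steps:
r(M, n) = 0
J = -1568 (J = -49*32 = -1568)
N(B, h) = B + h (N(B, h) = (B + h) + 0 = B + h)
(N(1/(11 - 4), -3)*(46 - 1*(-19)))*J = ((1/(11 - 4) - 3)*(46 - 1*(-19)))*(-1568) = ((1/7 - 3)*(46 + 19))*(-1568) = ((⅐ - 3)*65)*(-1568) = -20/7*65*(-1568) = -1300/7*(-1568) = 291200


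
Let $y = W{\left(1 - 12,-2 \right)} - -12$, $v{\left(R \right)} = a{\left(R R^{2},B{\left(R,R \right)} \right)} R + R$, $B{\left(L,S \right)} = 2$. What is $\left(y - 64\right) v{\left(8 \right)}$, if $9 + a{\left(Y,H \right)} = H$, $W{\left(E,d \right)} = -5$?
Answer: $2736$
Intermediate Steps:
$a{\left(Y,H \right)} = -9 + H$
$v{\left(R \right)} = - 6 R$ ($v{\left(R \right)} = \left(-9 + 2\right) R + R = - 7 R + R = - 6 R$)
$y = 7$ ($y = -5 - -12 = -5 + 12 = 7$)
$\left(y - 64\right) v{\left(8 \right)} = \left(7 - 64\right) \left(\left(-6\right) 8\right) = \left(-57\right) \left(-48\right) = 2736$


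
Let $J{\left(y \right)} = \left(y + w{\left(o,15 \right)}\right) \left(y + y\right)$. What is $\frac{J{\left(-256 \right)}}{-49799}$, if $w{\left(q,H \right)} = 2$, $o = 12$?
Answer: $- \frac{130048}{49799} \approx -2.6115$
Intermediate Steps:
$J{\left(y \right)} = 2 y \left(2 + y\right)$ ($J{\left(y \right)} = \left(y + 2\right) \left(y + y\right) = \left(2 + y\right) 2 y = 2 y \left(2 + y\right)$)
$\frac{J{\left(-256 \right)}}{-49799} = \frac{2 \left(-256\right) \left(2 - 256\right)}{-49799} = 2 \left(-256\right) \left(-254\right) \left(- \frac{1}{49799}\right) = 130048 \left(- \frac{1}{49799}\right) = - \frac{130048}{49799}$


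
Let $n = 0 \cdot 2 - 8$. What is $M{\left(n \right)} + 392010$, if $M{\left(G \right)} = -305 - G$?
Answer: $391713$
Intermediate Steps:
$n = -8$ ($n = 0 - 8 = -8$)
$M{\left(n \right)} + 392010 = \left(-305 - -8\right) + 392010 = \left(-305 + 8\right) + 392010 = -297 + 392010 = 391713$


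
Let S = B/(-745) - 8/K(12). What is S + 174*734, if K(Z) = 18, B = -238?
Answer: 856334942/6705 ≈ 1.2772e+5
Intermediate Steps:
S = -838/6705 (S = -238/(-745) - 8/18 = -238*(-1/745) - 8*1/18 = 238/745 - 4/9 = -838/6705 ≈ -0.12498)
S + 174*734 = -838/6705 + 174*734 = -838/6705 + 127716 = 856334942/6705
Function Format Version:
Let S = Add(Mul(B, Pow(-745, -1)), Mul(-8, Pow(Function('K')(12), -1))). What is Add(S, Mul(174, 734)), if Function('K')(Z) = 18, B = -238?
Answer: Rational(856334942, 6705) ≈ 1.2772e+5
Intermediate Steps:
S = Rational(-838, 6705) (S = Add(Mul(-238, Pow(-745, -1)), Mul(-8, Pow(18, -1))) = Add(Mul(-238, Rational(-1, 745)), Mul(-8, Rational(1, 18))) = Add(Rational(238, 745), Rational(-4, 9)) = Rational(-838, 6705) ≈ -0.12498)
Add(S, Mul(174, 734)) = Add(Rational(-838, 6705), Mul(174, 734)) = Add(Rational(-838, 6705), 127716) = Rational(856334942, 6705)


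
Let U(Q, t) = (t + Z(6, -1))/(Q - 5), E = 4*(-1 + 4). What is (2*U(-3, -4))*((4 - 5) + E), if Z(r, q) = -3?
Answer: 77/4 ≈ 19.250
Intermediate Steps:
E = 12 (E = 4*3 = 12)
U(Q, t) = (-3 + t)/(-5 + Q) (U(Q, t) = (t - 3)/(Q - 5) = (-3 + t)/(-5 + Q))
(2*U(-3, -4))*((4 - 5) + E) = (2*((-3 - 4)/(-5 - 3)))*((4 - 5) + 12) = (2*(-7/(-8)))*(-1 + 12) = (2*(-⅛*(-7)))*11 = (2*(7/8))*11 = (7/4)*11 = 77/4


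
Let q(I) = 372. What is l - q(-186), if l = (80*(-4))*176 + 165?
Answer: -56527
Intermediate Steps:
l = -56155 (l = -320*176 + 165 = -56320 + 165 = -56155)
l - q(-186) = -56155 - 1*372 = -56155 - 372 = -56527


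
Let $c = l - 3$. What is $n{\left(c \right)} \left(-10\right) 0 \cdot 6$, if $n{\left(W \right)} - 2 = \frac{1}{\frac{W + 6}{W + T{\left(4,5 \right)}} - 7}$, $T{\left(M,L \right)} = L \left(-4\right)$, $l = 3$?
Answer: $0$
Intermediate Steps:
$c = 0$ ($c = 3 - 3 = 0$)
$T{\left(M,L \right)} = - 4 L$
$n{\left(W \right)} = 2 + \frac{1}{-7 + \frac{6 + W}{-20 + W}}$ ($n{\left(W \right)} = 2 + \frac{1}{\frac{W + 6}{W - 20} - 7} = 2 + \frac{1}{\frac{6 + W}{W - 20} - 7} = 2 + \frac{1}{\frac{6 + W}{-20 + W} - 7} = 2 + \frac{1}{-7 + \frac{6 + W}{-20 + W}}$)
$n{\left(c \right)} \left(-10\right) 0 \cdot 6 = \frac{-272 + 11 \cdot 0}{2 \left(-73 + 3 \cdot 0\right)} \left(-10\right) 0 \cdot 6 = \frac{-272 + 0}{2 \left(-73 + 0\right)} 0 \cdot 6 = \frac{1}{2} \frac{1}{-73} \left(-272\right) 0 = \frac{1}{2} \left(- \frac{1}{73}\right) \left(-272\right) 0 = \frac{136}{73} \cdot 0 = 0$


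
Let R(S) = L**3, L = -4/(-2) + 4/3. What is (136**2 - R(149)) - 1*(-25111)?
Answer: 1176389/27 ≈ 43570.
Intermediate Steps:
L = 10/3 (L = -4*(-1/2) + 4*(1/3) = 2 + 4/3 = 10/3 ≈ 3.3333)
R(S) = 1000/27 (R(S) = (10/3)**3 = 1000/27)
(136**2 - R(149)) - 1*(-25111) = (136**2 - 1*1000/27) - 1*(-25111) = (18496 - 1000/27) + 25111 = 498392/27 + 25111 = 1176389/27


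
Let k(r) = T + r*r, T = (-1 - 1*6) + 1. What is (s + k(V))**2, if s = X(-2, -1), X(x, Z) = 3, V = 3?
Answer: 36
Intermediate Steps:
T = -6 (T = (-1 - 6) + 1 = -7 + 1 = -6)
k(r) = -6 + r**2 (k(r) = -6 + r*r = -6 + r**2)
s = 3
(s + k(V))**2 = (3 + (-6 + 3**2))**2 = (3 + (-6 + 9))**2 = (3 + 3)**2 = 6**2 = 36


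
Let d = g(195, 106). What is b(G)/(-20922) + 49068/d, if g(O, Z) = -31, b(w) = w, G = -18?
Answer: -171100023/108097 ≈ -1582.8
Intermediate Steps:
d = -31
b(G)/(-20922) + 49068/d = -18/(-20922) + 49068/(-31) = -18*(-1/20922) + 49068*(-1/31) = 3/3487 - 49068/31 = -171100023/108097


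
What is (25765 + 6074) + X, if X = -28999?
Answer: 2840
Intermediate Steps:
(25765 + 6074) + X = (25765 + 6074) - 28999 = 31839 - 28999 = 2840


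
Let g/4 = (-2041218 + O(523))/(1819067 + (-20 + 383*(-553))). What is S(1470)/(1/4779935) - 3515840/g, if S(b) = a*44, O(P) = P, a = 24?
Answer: 108442610221024/21481 ≈ 5.0483e+9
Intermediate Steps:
S(b) = 1056 (S(b) = 24*44 = 1056)
g = -107405/21148 (g = 4*((-2041218 + 523)/(1819067 + (-20 + 383*(-553)))) = 4*(-2040695/(1819067 + (-20 - 211799))) = 4*(-2040695/(1819067 - 211819)) = 4*(-2040695/1607248) = 4*(-2040695*1/1607248) = 4*(-107405/84592) = -107405/21148 ≈ -5.0787)
S(1470)/(1/4779935) - 3515840/g = 1056/(1/4779935) - 3515840/(-107405/21148) = 1056/(1/4779935) - 3515840*(-21148/107405) = 1056*4779935 + 14870596864/21481 = 5047611360 + 14870596864/21481 = 108442610221024/21481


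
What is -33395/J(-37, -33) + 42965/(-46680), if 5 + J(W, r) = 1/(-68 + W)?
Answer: 16365965341/2455368 ≈ 6665.4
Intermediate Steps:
J(W, r) = -5 + 1/(-68 + W)
-33395/J(-37, -33) + 42965/(-46680) = -33395*(-68 - 37)/(341 - 5*(-37)) + 42965/(-46680) = -33395*(-105/(341 + 185)) + 42965*(-1/46680) = -33395/((-1/105*526)) - 8593/9336 = -33395/(-526/105) - 8593/9336 = -33395*(-105/526) - 8593/9336 = 3506475/526 - 8593/9336 = 16365965341/2455368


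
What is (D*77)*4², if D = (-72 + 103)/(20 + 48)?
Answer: 9548/17 ≈ 561.65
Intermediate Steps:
D = 31/68 ≈ 0.45588
(D*77)*4² = ((31/68)*77)*4² = (2387/68)*16 = 9548/17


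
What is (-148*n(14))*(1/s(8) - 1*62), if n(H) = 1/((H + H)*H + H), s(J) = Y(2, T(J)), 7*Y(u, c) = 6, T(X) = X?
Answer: 13505/609 ≈ 22.176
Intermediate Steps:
Y(u, c) = 6/7 (Y(u, c) = (⅐)*6 = 6/7)
s(J) = 6/7
n(H) = 1/(H + 2*H²) (n(H) = 1/((2*H)*H + H) = 1/(2*H² + H) = 1/(H + 2*H²))
(-148*n(14))*(1/s(8) - 1*62) = (-148/(14*(1 + 2*14)))*(1/(6/7) - 1*62) = (-74/(7*(1 + 28)))*(7/6 - 62) = -74/(7*29)*(-365/6) = -148*1/406*(-365/6) = -74/203*(-365/6) = 13505/609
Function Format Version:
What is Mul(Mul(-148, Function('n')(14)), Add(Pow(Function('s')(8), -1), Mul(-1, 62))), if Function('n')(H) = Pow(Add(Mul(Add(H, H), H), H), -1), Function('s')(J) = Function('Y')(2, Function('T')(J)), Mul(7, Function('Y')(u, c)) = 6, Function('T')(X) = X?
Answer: Rational(13505, 609) ≈ 22.176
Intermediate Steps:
Function('Y')(u, c) = Rational(6, 7) (Function('Y')(u, c) = Mul(Rational(1, 7), 6) = Rational(6, 7))
Function('s')(J) = Rational(6, 7)
Function('n')(H) = Pow(Add(H, Mul(2, Pow(H, 2))), -1) (Function('n')(H) = Pow(Add(Mul(Mul(2, H), H), H), -1) = Pow(Add(Mul(2, Pow(H, 2)), H), -1) = Pow(Add(H, Mul(2, Pow(H, 2))), -1))
Mul(Mul(-148, Function('n')(14)), Add(Pow(Function('s')(8), -1), Mul(-1, 62))) = Mul(Mul(-148, Mul(Pow(14, -1), Pow(Add(1, Mul(2, 14)), -1))), Add(Pow(Rational(6, 7), -1), Mul(-1, 62))) = Mul(Mul(-148, Mul(Rational(1, 14), Pow(Add(1, 28), -1))), Add(Rational(7, 6), -62)) = Mul(Mul(-148, Mul(Rational(1, 14), Pow(29, -1))), Rational(-365, 6)) = Mul(Mul(-148, Mul(Rational(1, 14), Rational(1, 29))), Rational(-365, 6)) = Mul(Mul(-148, Rational(1, 406)), Rational(-365, 6)) = Mul(Rational(-74, 203), Rational(-365, 6)) = Rational(13505, 609)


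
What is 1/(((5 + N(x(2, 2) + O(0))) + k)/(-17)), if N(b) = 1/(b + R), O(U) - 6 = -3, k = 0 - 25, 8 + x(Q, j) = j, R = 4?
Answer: 17/19 ≈ 0.89474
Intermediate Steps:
x(Q, j) = -8 + j
k = -25
O(U) = 3 (O(U) = 6 - 3 = 3)
N(b) = 1/(4 + b) (N(b) = 1/(b + 4) = 1/(4 + b))
1/(((5 + N(x(2, 2) + O(0))) + k)/(-17)) = 1/(((5 + 1/(4 + ((-8 + 2) + 3))) - 25)/(-17)) = 1/(((5 + 1/(4 + (-6 + 3))) - 25)*(-1/17)) = 1/(((5 + 1/(4 - 3)) - 25)*(-1/17)) = 1/(((5 + 1/1) - 25)*(-1/17)) = 1/(((5 + 1) - 25)*(-1/17)) = 1/((6 - 25)*(-1/17)) = 1/(-19*(-1/17)) = 1/(19/17) = 17/19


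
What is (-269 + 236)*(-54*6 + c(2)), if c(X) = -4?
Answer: 10824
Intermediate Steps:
(-269 + 236)*(-54*6 + c(2)) = (-269 + 236)*(-54*6 - 4) = -33*(-9*36 - 4) = -33*(-324 - 4) = -33*(-328) = 10824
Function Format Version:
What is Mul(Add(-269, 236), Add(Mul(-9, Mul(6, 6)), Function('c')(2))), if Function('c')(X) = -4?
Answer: 10824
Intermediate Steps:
Mul(Add(-269, 236), Add(Mul(-9, Mul(6, 6)), Function('c')(2))) = Mul(Add(-269, 236), Add(Mul(-9, Mul(6, 6)), -4)) = Mul(-33, Add(Mul(-9, 36), -4)) = Mul(-33, Add(-324, -4)) = Mul(-33, -328) = 10824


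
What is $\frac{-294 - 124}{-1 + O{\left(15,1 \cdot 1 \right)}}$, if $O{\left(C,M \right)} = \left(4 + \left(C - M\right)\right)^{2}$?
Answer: $- \frac{22}{17} \approx -1.2941$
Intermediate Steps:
$O{\left(C,M \right)} = \left(4 + C - M\right)^{2}$
$\frac{-294 - 124}{-1 + O{\left(15,1 \cdot 1 \right)}} = \frac{-294 - 124}{-1 + \left(4 + 15 - 1 \cdot 1\right)^{2}} = - \frac{418}{-1 + \left(4 + 15 - 1\right)^{2}} = - \frac{418}{-1 + 18^{2}} = - \frac{418}{-1 + 324} = - \frac{418}{323} = \left(-418\right) \frac{1}{323} = - \frac{22}{17}$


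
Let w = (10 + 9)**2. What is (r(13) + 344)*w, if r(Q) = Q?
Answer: 128877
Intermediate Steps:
w = 361 (w = 19**2 = 361)
(r(13) + 344)*w = (13 + 344)*361 = 357*361 = 128877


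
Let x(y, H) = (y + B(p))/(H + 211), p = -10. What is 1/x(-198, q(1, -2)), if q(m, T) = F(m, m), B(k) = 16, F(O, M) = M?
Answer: -106/91 ≈ -1.1648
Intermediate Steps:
q(m, T) = m
x(y, H) = (16 + y)/(211 + H) (x(y, H) = (y + 16)/(H + 211) = (16 + y)/(211 + H))
1/x(-198, q(1, -2)) = 1/((16 - 198)/(211 + 1)) = 1/(-182/212) = 1/((1/212)*(-182)) = 1/(-91/106) = -106/91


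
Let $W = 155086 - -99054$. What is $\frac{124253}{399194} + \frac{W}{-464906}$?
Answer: $- \frac{1284858763}{5458461346} \approx -0.23539$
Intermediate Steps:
$W = 254140$ ($W = 155086 + 99054 = 254140$)
$\frac{124253}{399194} + \frac{W}{-464906} = \frac{124253}{399194} + \frac{254140}{-464906} = 124253 \cdot \frac{1}{399194} + 254140 \left(- \frac{1}{464906}\right) = \frac{7309}{23482} - \frac{127070}{232453} = - \frac{1284858763}{5458461346}$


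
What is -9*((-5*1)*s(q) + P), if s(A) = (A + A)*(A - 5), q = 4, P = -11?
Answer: -261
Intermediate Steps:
s(A) = 2*A*(-5 + A) (s(A) = (2*A)*(-5 + A) = 2*A*(-5 + A))
-9*((-5*1)*s(q) + P) = -9*((-5*1)*(2*4*(-5 + 4)) - 11) = -9*(-10*4*(-1) - 11) = -9*(-5*(-8) - 11) = -9*(40 - 11) = -9*29 = -261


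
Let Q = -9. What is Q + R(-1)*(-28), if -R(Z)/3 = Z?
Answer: -93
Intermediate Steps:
R(Z) = -3*Z
Q + R(-1)*(-28) = -9 - 3*(-1)*(-28) = -9 + 3*(-28) = -9 - 84 = -93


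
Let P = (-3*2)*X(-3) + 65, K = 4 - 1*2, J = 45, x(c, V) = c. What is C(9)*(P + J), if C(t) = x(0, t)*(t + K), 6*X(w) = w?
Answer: 0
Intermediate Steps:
X(w) = w/6
K = 2 (K = 4 - 2 = 2)
C(t) = 0 (C(t) = 0*(t + 2) = 0*(2 + t) = 0)
P = 68 (P = (-3*2)*((1/6)*(-3)) + 65 = -6*(-1/2) + 65 = 3 + 65 = 68)
C(9)*(P + J) = 0*(68 + 45) = 0*113 = 0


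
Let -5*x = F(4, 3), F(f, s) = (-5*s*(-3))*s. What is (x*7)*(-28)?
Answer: 5292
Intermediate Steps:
F(f, s) = 15*s² (F(f, s) = (15*s)*s = 15*s²)
x = -27 (x = -3*3² = -3*9 = -⅕*135 = -27)
(x*7)*(-28) = -27*7*(-28) = -189*(-28) = 5292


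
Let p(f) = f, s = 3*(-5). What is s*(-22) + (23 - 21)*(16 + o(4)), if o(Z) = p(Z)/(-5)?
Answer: 1802/5 ≈ 360.40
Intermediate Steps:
s = -15
o(Z) = -Z/5 (o(Z) = Z/(-5) = Z*(-⅕) = -Z/5)
s*(-22) + (23 - 21)*(16 + o(4)) = -15*(-22) + (23 - 21)*(16 - ⅕*4) = 330 + 2*(16 - ⅘) = 330 + 2*(76/5) = 330 + 152/5 = 1802/5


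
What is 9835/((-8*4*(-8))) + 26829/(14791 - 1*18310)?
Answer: 3082349/100096 ≈ 30.794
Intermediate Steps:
9835/((-8*4*(-8))) + 26829/(14791 - 1*18310) = 9835/((-32*(-8))) + 26829/(14791 - 18310) = 9835/256 + 26829/(-3519) = 9835*(1/256) + 26829*(-1/3519) = 9835/256 - 2981/391 = 3082349/100096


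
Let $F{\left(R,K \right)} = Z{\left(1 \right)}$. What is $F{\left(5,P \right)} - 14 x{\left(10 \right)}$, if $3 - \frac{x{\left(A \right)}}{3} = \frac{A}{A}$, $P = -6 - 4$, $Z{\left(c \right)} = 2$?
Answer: $-82$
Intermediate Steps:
$P = -10$ ($P = -6 - 4 = -10$)
$F{\left(R,K \right)} = 2$
$x{\left(A \right)} = 6$ ($x{\left(A \right)} = 9 - 3 \frac{A}{A} = 9 - 3 = 6$)
$F{\left(5,P \right)} - 14 x{\left(10 \right)} = 2 - 84 = -82$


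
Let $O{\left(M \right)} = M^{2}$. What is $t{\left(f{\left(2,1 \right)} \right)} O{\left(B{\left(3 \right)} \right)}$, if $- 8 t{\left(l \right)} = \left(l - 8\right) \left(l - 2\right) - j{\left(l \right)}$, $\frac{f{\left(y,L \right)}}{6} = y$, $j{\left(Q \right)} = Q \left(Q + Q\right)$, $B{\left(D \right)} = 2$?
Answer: $124$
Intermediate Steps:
$j{\left(Q \right)} = 2 Q^{2}$ ($j{\left(Q \right)} = Q 2 Q = 2 Q^{2}$)
$f{\left(y,L \right)} = 6 y$
$t{\left(l \right)} = \frac{l^{2}}{4} - \frac{\left(-8 + l\right) \left(-2 + l\right)}{8}$ ($t{\left(l \right)} = - \frac{\left(l - 8\right) \left(l - 2\right) - 2 l^{2}}{8} = - \frac{\left(-8 + l\right) \left(-2 + l\right) - 2 l^{2}}{8} = - \frac{- 2 l^{2} + \left(-8 + l\right) \left(-2 + l\right)}{8} = \frac{l^{2}}{4} - \frac{\left(-8 + l\right) \left(-2 + l\right)}{8}$)
$t{\left(f{\left(2,1 \right)} \right)} O{\left(B{\left(3 \right)} \right)} = \left(-2 + \frac{\left(6 \cdot 2\right)^{2}}{8} + \frac{5 \cdot 6 \cdot 2}{4}\right) 2^{2} = \left(-2 + \frac{12^{2}}{8} + \frac{5}{4} \cdot 12\right) 4 = \left(-2 + \frac{1}{8} \cdot 144 + 15\right) 4 = \left(-2 + 18 + 15\right) 4 = 31 \cdot 4 = 124$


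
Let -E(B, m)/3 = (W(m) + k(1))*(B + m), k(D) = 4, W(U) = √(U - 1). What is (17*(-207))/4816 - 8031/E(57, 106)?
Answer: -102619861/69865712 + 2677*√105/14507 ≈ 0.42207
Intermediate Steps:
W(U) = √(-1 + U)
E(B, m) = -3*(4 + √(-1 + m))*(B + m) (E(B, m) = -3*(√(-1 + m) + 4)*(B + m) = -3*(4 + √(-1 + m))*(B + m))
(17*(-207))/4816 - 8031/E(57, 106) = (17*(-207))/4816 - 8031/(-12*57 - 12*106 - 3*57*√(-1 + 106) - 3*106*√(-1 + 106)) = -3519*1/4816 - 8031/(-684 - 1272 - 3*57*√105 - 3*106*√105) = -3519/4816 - 8031/(-684 - 1272 - 171*√105 - 318*√105) = -3519/4816 - 8031/(-1956 - 489*√105)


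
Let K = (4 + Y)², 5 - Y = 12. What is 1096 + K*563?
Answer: 6163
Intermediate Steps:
Y = -7 (Y = 5 - 1*12 = 5 - 12 = -7)
K = 9 (K = (4 - 7)² = (-3)² = 9)
1096 + K*563 = 1096 + 9*563 = 1096 + 5067 = 6163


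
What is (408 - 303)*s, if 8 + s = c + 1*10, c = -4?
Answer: -210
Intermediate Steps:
s = -2 (s = -8 + (-4 + 1*10) = -8 + (-4 + 10) = -8 + 6 = -2)
(408 - 303)*s = (408 - 303)*(-2) = 105*(-2) = -210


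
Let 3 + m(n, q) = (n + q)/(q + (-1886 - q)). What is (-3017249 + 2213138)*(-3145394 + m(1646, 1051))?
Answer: 4770164513535729/1886 ≈ 2.5292e+12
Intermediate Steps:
m(n, q) = -3 - n/1886 - q/1886 (m(n, q) = -3 + (n + q)/(q + (-1886 - q)) = -3 + (n + q)/(-1886) = -3 + (n + q)*(-1/1886) = -3 + (-n/1886 - q/1886) = -3 - n/1886 - q/1886)
(-3017249 + 2213138)*(-3145394 + m(1646, 1051)) = (-3017249 + 2213138)*(-3145394 + (-3 - 1/1886*1646 - 1/1886*1051)) = -804111*(-3145394 + (-3 - 823/943 - 1051/1886)) = -804111*(-3145394 - 8355/1886) = -804111*(-5932221439/1886) = 4770164513535729/1886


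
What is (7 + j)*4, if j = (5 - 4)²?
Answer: 32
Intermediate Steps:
j = 1 (j = 1² = 1)
(7 + j)*4 = (7 + 1)*4 = 8*4 = 32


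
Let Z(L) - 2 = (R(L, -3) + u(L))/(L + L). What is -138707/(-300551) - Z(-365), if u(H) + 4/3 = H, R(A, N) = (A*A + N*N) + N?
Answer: 59392590122/329103345 ≈ 180.47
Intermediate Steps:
R(A, N) = N + A² + N² (R(A, N) = (A² + N²) + N = N + A² + N²)
u(H) = -4/3 + H
Z(L) = 2 + (14/3 + L + L²)/(2*L) (Z(L) = 2 + ((-3 + L² + (-3)²) + (-4/3 + L))/(L + L) = 2 + ((-3 + L² + 9) + (-4/3 + L))/((2*L)) = 2 + ((6 + L²) + (-4/3 + L))*(1/(2*L)) = 2 + (14/3 + L + L²)*(1/(2*L)) = 2 + (14/3 + L + L²)/(2*L))
-138707/(-300551) - Z(-365) = -138707/(-300551) - (5/2 + (½)*(-365) + (7/3)/(-365)) = -138707*(-1/300551) - (5/2 - 365/2 + (7/3)*(-1/365)) = 138707/300551 - (5/2 - 365/2 - 7/1095) = 138707/300551 - 1*(-197107/1095) = 138707/300551 + 197107/1095 = 59392590122/329103345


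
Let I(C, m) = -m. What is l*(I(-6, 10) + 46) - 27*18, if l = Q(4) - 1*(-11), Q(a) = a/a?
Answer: -54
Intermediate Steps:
Q(a) = 1
l = 12 (l = 1 - 1*(-11) = 1 + 11 = 12)
l*(I(-6, 10) + 46) - 27*18 = 12*(-1*10 + 46) - 27*18 = 12*(-10 + 46) - 486 = 12*36 - 1*486 = 432 - 486 = -54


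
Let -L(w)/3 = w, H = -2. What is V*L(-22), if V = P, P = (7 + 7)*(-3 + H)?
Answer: -4620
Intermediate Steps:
L(w) = -3*w
P = -70 (P = (7 + 7)*(-3 - 2) = 14*(-5) = -70)
V = -70
V*L(-22) = -(-210)*(-22) = -70*66 = -4620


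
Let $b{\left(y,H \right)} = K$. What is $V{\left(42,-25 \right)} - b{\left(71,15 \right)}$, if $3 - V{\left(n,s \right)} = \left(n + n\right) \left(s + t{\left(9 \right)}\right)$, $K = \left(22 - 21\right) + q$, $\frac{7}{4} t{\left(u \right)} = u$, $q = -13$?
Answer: $1683$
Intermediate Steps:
$t{\left(u \right)} = \frac{4 u}{7}$
$K = -12$ ($K = \left(22 - 21\right) - 13 = 1 - 13 = -12$)
$b{\left(y,H \right)} = -12$
$V{\left(n,s \right)} = 3 - 2 n \left(\frac{36}{7} + s\right)$ ($V{\left(n,s \right)} = 3 - \left(n + n\right) \left(s + \frac{4}{7} \cdot 9\right) = 3 - 2 n \left(s + \frac{36}{7}\right) = 3 - 2 n \left(\frac{36}{7} + s\right)$)
$V{\left(42,-25 \right)} - b{\left(71,15 \right)} = \left(3 - 432 - 84 \left(-25\right)\right) - -12 = \left(3 - 432 + 2100\right) + 12 = 1671 + 12 = 1683$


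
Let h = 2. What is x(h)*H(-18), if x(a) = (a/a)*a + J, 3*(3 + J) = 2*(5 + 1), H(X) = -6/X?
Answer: 1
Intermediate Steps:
J = 1 (J = -3 + (2*(5 + 1))/3 = -3 + (2*6)/3 = -3 + (⅓)*12 = -3 + 4 = 1)
x(a) = 1 + a (x(a) = (a/a)*a + 1 = 1*a + 1 = a + 1 = 1 + a)
x(h)*H(-18) = (1 + 2)*(-6/(-18)) = 3*(-6*(-1/18)) = 3*(⅓) = 1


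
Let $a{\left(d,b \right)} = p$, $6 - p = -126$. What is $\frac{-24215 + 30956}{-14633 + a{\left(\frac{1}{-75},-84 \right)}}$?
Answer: $- \frac{6741}{14501} \approx -0.46486$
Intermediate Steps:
$p = 132$ ($p = 6 - -126 = 6 + 126 = 132$)
$a{\left(d,b \right)} = 132$
$\frac{-24215 + 30956}{-14633 + a{\left(\frac{1}{-75},-84 \right)}} = \frac{-24215 + 30956}{-14633 + 132} = \frac{6741}{-14501} = 6741 \left(- \frac{1}{14501}\right) = - \frac{6741}{14501}$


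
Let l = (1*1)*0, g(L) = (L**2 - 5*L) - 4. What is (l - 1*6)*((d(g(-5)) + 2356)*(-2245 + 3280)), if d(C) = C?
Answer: -14916420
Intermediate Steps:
g(L) = -4 + L**2 - 5*L
l = 0 (l = 1*0 = 0)
(l - 1*6)*((d(g(-5)) + 2356)*(-2245 + 3280)) = (0 - 1*6)*(((-4 + (-5)**2 - 5*(-5)) + 2356)*(-2245 + 3280)) = (0 - 6)*(((-4 + 25 + 25) + 2356)*1035) = -6*(46 + 2356)*1035 = -14412*1035 = -6*2486070 = -14916420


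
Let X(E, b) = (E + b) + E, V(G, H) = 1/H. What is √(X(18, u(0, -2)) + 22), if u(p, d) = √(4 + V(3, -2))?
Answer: √(232 + 2*√14)/2 ≈ 7.7376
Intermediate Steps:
u(p, d) = √14/2 (u(p, d) = √(4 + 1/(-2)) = √(4 - ½) = √(7/2) = √14/2)
X(E, b) = b + 2*E
√(X(18, u(0, -2)) + 22) = √((√14/2 + 2*18) + 22) = √((√14/2 + 36) + 22) = √((36 + √14/2) + 22) = √(58 + √14/2)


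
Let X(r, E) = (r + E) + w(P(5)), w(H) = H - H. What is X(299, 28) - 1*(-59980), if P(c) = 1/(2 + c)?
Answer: 60307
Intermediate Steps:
w(H) = 0
X(r, E) = E + r (X(r, E) = (r + E) + 0 = (E + r) + 0 = E + r)
X(299, 28) - 1*(-59980) = (28 + 299) - 1*(-59980) = 327 + 59980 = 60307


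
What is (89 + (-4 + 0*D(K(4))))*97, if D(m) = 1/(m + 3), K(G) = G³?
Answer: 8245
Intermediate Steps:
D(m) = 1/(3 + m)
(89 + (-4 + 0*D(K(4))))*97 = (89 + (-4 + 0/(3 + 4³)))*97 = (89 + (-4 + 0/(3 + 64)))*97 = (89 + (-4 + 0/67))*97 = (89 + (-4 + 0*(1/67)))*97 = (89 + (-4 + 0))*97 = (89 - 4)*97 = 85*97 = 8245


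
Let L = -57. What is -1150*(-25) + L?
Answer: 28693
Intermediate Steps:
-1150*(-25) + L = -1150*(-25) - 57 = 28750 - 57 = 28693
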